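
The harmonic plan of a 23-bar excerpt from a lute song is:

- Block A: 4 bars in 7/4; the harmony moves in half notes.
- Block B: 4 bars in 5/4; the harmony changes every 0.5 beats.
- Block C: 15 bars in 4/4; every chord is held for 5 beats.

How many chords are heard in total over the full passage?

A: 4·7 = 28 beats, 28/2 = 14 chords.
B: 4·5 = 20 beats, 20/0.5 = 40 chords.
C: 15·4 = 60 beats, 60/5 = 12 chords.
Total: 14 + 40 + 12 = 66.

66 chords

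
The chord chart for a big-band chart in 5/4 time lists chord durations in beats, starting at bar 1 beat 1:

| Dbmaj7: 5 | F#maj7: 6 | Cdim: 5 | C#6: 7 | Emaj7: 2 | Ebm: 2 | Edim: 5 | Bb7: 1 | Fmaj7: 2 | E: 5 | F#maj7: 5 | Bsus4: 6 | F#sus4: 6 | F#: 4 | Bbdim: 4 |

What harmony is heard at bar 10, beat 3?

Beat 3 of bar 10 is beat (10−1)×5 + 3 = 48 overall.
Running totals: Dbmaj7 ends at 5, F#maj7 ends at 11, Cdim ends at 16, C#6 ends at 23, Emaj7 ends at 25, Ebm ends at 27, Edim ends at 32, Bb7 ends at 33, Fmaj7 ends at 35, E ends at 40, F#maj7 ends at 45, Bsus4 ends at 51.
Beat 48 falls within Bsus4.

Bsus4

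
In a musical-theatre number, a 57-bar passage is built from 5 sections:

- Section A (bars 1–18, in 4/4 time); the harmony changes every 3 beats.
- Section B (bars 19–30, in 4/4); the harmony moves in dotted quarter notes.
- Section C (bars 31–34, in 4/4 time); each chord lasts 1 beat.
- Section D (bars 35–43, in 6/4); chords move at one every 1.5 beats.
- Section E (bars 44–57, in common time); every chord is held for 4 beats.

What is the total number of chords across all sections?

122 chords

A has 72 beats and chords last 3 each, so 24 chords.
B has 48 beats and chords last 1.5 each, so 32 chords.
C has 16 beats and chords last 1 each, so 16 chords.
D has 54 beats and chords last 1.5 each, so 36 chords.
E has 56 beats and chords last 4 each, so 14 chords.
Total: 24 + 32 + 16 + 36 + 14 = 122.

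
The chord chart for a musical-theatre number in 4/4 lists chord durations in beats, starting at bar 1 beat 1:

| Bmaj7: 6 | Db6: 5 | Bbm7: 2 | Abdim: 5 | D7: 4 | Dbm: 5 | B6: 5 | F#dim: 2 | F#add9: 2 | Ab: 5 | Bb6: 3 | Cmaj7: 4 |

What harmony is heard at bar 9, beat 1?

Beat 1 of bar 9 is beat (9−1)×4 + 1 = 33 overall.
Running totals: Bmaj7 ends at 6, Db6 ends at 11, Bbm7 ends at 13, Abdim ends at 18, D7 ends at 22, Dbm ends at 27, B6 ends at 32, F#dim ends at 34.
Beat 33 falls within F#dim.

F#dim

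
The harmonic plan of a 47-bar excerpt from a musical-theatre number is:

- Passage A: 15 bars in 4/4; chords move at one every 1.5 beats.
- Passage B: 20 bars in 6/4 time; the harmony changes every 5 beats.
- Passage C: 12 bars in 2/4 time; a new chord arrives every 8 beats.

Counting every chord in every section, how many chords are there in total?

A: 15 bars × 4 beats = 60 beats; 1.5 beats/chord → 40 chords.
B: 20 bars × 6 beats = 120 beats; 5 beats/chord → 24 chords.
C: 12 bars × 2 beats = 24 beats; 8 beats/chord → 3 chords.
Total: 40 + 24 + 3 = 67.

67 chords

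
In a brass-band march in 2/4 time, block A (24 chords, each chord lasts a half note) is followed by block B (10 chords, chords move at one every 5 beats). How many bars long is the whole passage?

49 bars

A: 24 × 2 = 48 beats = 24 bars.
B: 10 × 5 = 50 beats = 25 bars.
Total: 24 + 25 = 49 bars.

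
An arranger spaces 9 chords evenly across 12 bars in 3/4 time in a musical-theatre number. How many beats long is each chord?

12 bars × 3 beats/bar = 36 beats total.
36 beats ÷ 9 chords = 4 beats per chord.
(That is a whole note.)

4 beats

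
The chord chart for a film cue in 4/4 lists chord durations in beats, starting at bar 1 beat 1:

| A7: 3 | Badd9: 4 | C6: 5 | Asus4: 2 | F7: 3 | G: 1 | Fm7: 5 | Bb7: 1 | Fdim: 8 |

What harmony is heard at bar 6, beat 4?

Beat 4 of bar 6 is beat (6−1)×4 + 4 = 24 overall.
Running totals: A7 ends at 3, Badd9 ends at 7, C6 ends at 12, Asus4 ends at 14, F7 ends at 17, G ends at 18, Fm7 ends at 23, Bb7 ends at 24.
Beat 24 falls within Bb7.

Bb7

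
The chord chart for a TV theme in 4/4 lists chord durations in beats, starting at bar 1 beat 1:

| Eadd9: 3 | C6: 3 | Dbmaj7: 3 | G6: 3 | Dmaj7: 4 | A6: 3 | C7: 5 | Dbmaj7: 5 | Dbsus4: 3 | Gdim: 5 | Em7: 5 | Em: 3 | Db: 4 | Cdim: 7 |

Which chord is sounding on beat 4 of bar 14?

Cdim

Beat 4 of bar 14 is beat (14−1)×4 + 4 = 56 overall.
Running totals: Eadd9 ends at 3, C6 ends at 6, Dbmaj7 ends at 9, G6 ends at 12, Dmaj7 ends at 16, A6 ends at 19, C7 ends at 24, Dbmaj7 ends at 29, Dbsus4 ends at 32, Gdim ends at 37, Em7 ends at 42, Em ends at 45, Db ends at 49, Cdim ends at 56.
Beat 56 falls within Cdim.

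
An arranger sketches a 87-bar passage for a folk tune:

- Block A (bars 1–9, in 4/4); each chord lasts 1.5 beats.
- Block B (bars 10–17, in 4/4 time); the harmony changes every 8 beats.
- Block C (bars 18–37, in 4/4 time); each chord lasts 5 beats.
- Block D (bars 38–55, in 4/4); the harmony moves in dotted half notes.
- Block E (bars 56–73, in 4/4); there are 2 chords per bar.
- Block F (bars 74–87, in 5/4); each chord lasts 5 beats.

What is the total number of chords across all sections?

118 chords

A: 9 bars × 4 beats = 36 beats; 1.5 beats/chord → 24 chords.
B: 8 bars × 4 beats = 32 beats; 8 beats/chord → 4 chords.
C: 20 bars × 4 beats = 80 beats; 5 beats/chord → 16 chords.
D: 18 bars × 4 beats = 72 beats; 3 beats/chord → 24 chords.
E: 18 bars × 4 beats = 72 beats; 2 beats/chord → 36 chords.
F: 14 bars × 5 beats = 70 beats; 5 beats/chord → 14 chords.
Total: 24 + 4 + 16 + 24 + 36 + 14 = 118.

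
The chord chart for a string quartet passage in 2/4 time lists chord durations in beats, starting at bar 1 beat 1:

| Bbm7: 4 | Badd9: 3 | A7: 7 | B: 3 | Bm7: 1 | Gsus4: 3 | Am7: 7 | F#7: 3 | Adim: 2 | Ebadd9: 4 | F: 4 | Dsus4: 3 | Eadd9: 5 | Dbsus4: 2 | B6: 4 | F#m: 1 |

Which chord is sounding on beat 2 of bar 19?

F

Beat 2 of bar 19 is beat (19−1)×2 + 2 = 38 overall.
Running totals: Bbm7 ends at 4, Badd9 ends at 7, A7 ends at 14, B ends at 17, Bm7 ends at 18, Gsus4 ends at 21, Am7 ends at 28, F#7 ends at 31, Adim ends at 33, Ebadd9 ends at 37, F ends at 41.
Beat 38 falls within F.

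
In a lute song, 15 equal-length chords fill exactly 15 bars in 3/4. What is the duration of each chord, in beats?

3 beats

15 bars × 3 beats/bar = 45 beats total.
45 beats ÷ 15 chords = 3 beats per chord.
(That is a dotted half note.)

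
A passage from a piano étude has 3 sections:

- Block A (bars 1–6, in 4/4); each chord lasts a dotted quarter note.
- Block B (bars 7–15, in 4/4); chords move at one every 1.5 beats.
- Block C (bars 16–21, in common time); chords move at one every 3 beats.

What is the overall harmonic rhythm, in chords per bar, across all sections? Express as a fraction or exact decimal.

16/7 chords per bar

A: 6 bars of 4 beats is 24 beats; at 1.5 beats each that's 16 chords.
B: 9 bars of 4 beats is 36 beats; at 1.5 beats each that's 24 chords.
C: 6 bars of 4 beats is 24 beats; at 3 beats each that's 8 chords.
Overall: 48 chords over 21 bars → 48/21 = 16/7 chords per bar.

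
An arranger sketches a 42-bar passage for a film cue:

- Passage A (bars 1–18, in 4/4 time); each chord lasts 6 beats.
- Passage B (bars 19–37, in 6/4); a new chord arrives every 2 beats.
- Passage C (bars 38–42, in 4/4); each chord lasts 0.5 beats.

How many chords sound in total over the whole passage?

109 chords

A has 72 beats and chords last 6 each, so 12 chords.
B has 114 beats and chords last 2 each, so 57 chords.
C has 20 beats and chords last 0.5 each, so 40 chords.
Total: 12 + 57 + 40 = 109.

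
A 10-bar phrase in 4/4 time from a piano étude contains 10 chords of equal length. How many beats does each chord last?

10 bars × 4 beats/bar = 40 beats total.
40 beats ÷ 10 chords = 4 beats per chord.
(That is a whole note.)

4 beats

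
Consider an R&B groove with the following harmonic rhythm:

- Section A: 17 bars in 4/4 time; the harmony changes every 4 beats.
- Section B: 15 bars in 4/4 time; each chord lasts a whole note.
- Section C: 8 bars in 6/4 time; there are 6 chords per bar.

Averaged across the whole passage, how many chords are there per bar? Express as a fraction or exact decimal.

A: 17 bars of 4 beats is 68 beats; at 4 beats each that's 17 chords.
B: 15 bars of 4 beats is 60 beats; at 4 beats each that's 15 chords.
C: 8 bars of 6 beats is 48 beats; at 1 beat each that's 48 chords.
Overall: 80 chords over 40 bars → 80/40 = 2 chords per bar.

2 chords per bar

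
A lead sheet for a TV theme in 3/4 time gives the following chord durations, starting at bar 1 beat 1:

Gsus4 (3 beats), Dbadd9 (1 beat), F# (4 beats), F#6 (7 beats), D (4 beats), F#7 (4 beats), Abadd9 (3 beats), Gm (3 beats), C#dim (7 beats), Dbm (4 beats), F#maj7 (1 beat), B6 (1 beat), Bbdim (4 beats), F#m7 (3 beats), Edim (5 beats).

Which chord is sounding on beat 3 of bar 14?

Beat 3 of bar 14 is beat (14−1)×3 + 3 = 42 overall.
Running totals: Gsus4 ends at 3, Dbadd9 ends at 4, F# ends at 8, F#6 ends at 15, D ends at 19, F#7 ends at 23, Abadd9 ends at 26, Gm ends at 29, C#dim ends at 36, Dbm ends at 40, F#maj7 ends at 41, B6 ends at 42.
Beat 42 falls within B6.

B6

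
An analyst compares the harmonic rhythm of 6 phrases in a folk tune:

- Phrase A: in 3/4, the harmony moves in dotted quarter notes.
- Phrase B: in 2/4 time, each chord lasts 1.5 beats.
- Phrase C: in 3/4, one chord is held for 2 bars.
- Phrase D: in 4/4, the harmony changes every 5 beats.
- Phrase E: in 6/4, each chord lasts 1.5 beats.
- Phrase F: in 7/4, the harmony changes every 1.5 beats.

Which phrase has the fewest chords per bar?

Phrase C

A: each chord is 1.5 beats in 3/4, so 2 per bar.
B: each chord is 1.5 beats in 2/4, so 4/3 per bar.
C: each chord is 6 beats in 3/4, so 0.5 per bar.
D: each chord is 5 beats in 4/4, so 0.8 per bar.
E: each chord is 1.5 beats in 6/4, so 4 per bar.
F: each chord is 1.5 beats in 7/4, so 14/3 per bar.
Slowest is C at 0.5 chords/bar.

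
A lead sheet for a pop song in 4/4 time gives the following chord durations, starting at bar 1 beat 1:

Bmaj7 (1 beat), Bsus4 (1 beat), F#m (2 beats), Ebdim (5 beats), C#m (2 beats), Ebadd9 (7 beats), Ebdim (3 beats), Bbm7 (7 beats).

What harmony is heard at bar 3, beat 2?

Beat 2 of bar 3 is beat (3−1)×4 + 2 = 10 overall.
Running totals: Bmaj7 ends at 1, Bsus4 ends at 2, F#m ends at 4, Ebdim ends at 9, C#m ends at 11.
Beat 10 falls within C#m.

C#m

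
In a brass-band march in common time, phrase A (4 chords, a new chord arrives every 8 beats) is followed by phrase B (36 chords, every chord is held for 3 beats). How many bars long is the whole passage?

A: 4 × 8 = 32 beats = 8 bars.
B: 36 × 3 = 108 beats = 27 bars.
Total: 8 + 27 = 35 bars.

35 bars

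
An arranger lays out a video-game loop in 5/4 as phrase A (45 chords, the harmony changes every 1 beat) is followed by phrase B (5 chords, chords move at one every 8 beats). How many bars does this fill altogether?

17 bars

A: 45 × 1 = 45 beats = 9 bars.
B: 5 × 8 = 40 beats = 8 bars.
Total: 9 + 8 = 17 bars.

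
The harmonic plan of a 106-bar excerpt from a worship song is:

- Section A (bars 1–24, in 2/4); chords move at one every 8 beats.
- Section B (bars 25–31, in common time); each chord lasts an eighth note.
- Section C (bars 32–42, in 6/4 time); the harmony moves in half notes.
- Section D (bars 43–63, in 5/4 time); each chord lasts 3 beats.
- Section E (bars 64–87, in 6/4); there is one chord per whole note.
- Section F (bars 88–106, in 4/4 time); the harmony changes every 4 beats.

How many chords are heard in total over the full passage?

185 chords

A has 48 beats and chords last 8 each, so 6 chords.
B has 28 beats and chords last 0.5 each, so 56 chords.
C has 66 beats and chords last 2 each, so 33 chords.
D has 105 beats and chords last 3 each, so 35 chords.
E has 144 beats and chords last 4 each, so 36 chords.
F has 76 beats and chords last 4 each, so 19 chords.
Total: 6 + 56 + 33 + 35 + 36 + 19 = 185.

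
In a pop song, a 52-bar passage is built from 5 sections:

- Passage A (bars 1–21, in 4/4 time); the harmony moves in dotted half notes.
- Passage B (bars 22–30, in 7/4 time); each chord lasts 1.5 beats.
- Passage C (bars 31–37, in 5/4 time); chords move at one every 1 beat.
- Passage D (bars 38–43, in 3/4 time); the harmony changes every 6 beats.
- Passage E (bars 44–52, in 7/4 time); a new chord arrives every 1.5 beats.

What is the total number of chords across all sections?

A: 21·4 = 84 beats, 84/3 = 28 chords.
B: 9·7 = 63 beats, 63/1.5 = 42 chords.
C: 7·5 = 35 beats, 35/1 = 35 chords.
D: 6·3 = 18 beats, 18/6 = 3 chords.
E: 9·7 = 63 beats, 63/1.5 = 42 chords.
Total: 28 + 42 + 35 + 3 + 42 = 150.

150 chords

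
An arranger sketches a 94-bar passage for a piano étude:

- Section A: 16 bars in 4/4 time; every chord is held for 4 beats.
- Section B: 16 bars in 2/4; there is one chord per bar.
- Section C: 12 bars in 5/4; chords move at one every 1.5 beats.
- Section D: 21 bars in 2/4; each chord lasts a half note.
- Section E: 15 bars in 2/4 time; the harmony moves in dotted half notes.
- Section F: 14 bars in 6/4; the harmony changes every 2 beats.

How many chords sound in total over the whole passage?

145 chords

A: 16 bars × 4 beats = 64 beats; 4 beats/chord → 16 chords.
B: 16 bars × 2 beats = 32 beats; 2 beats/chord → 16 chords.
C: 12 bars × 5 beats = 60 beats; 1.5 beats/chord → 40 chords.
D: 21 bars × 2 beats = 42 beats; 2 beats/chord → 21 chords.
E: 15 bars × 2 beats = 30 beats; 3 beats/chord → 10 chords.
F: 14 bars × 6 beats = 84 beats; 2 beats/chord → 42 chords.
Total: 16 + 16 + 40 + 21 + 10 + 42 = 145.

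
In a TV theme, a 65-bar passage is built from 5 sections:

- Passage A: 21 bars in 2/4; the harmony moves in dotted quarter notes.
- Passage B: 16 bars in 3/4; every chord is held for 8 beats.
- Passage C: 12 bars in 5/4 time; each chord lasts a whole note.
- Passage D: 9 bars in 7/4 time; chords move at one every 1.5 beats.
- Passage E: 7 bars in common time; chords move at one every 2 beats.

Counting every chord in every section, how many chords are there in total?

A: 21·2 = 42 beats, 42/1.5 = 28 chords.
B: 16·3 = 48 beats, 48/8 = 6 chords.
C: 12·5 = 60 beats, 60/4 = 15 chords.
D: 9·7 = 63 beats, 63/1.5 = 42 chords.
E: 7·4 = 28 beats, 28/2 = 14 chords.
Total: 28 + 6 + 15 + 42 + 14 = 105.

105 chords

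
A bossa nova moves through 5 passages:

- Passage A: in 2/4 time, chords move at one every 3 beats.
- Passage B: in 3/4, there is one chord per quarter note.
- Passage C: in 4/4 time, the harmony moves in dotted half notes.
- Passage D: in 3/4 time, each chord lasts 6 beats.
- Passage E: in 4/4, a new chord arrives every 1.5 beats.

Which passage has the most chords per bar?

A: 2 beats/bar ÷ 3 beats/chord = 2/3 chords/bar.
B: 3 beats/bar ÷ 1 beat/chord = 3 chords/bar.
C: 4 beats/bar ÷ 3 beats/chord = 4/3 chords/bar.
D: 3 beats/bar ÷ 6 beats/chord = 0.5 chords/bar.
E: 4 beats/bar ÷ 1.5 beats/chord = 8/3 chords/bar.
Fastest is B at 3 chords/bar.

Passage B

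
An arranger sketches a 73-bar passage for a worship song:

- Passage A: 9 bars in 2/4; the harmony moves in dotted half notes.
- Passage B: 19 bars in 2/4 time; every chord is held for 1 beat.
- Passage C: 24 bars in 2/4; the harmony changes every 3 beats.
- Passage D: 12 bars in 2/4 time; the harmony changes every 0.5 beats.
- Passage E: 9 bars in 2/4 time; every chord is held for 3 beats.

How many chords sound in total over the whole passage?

114 chords

A: 9 bars × 2 beats = 18 beats; 3 beats/chord → 6 chords.
B: 19 bars × 2 beats = 38 beats; 1 beat/chord → 38 chords.
C: 24 bars × 2 beats = 48 beats; 3 beats/chord → 16 chords.
D: 12 bars × 2 beats = 24 beats; 0.5 beats/chord → 48 chords.
E: 9 bars × 2 beats = 18 beats; 3 beats/chord → 6 chords.
Total: 6 + 38 + 16 + 48 + 6 = 114.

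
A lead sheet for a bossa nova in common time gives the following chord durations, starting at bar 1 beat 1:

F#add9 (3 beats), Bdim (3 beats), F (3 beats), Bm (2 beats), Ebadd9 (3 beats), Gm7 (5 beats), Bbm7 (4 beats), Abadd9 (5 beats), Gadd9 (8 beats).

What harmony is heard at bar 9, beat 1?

Beat 1 of bar 9 is beat (9−1)×4 + 1 = 33 overall.
Running totals: F#add9 ends at 3, Bdim ends at 6, F ends at 9, Bm ends at 11, Ebadd9 ends at 14, Gm7 ends at 19, Bbm7 ends at 23, Abadd9 ends at 28, Gadd9 ends at 36.
Beat 33 falls within Gadd9.

Gadd9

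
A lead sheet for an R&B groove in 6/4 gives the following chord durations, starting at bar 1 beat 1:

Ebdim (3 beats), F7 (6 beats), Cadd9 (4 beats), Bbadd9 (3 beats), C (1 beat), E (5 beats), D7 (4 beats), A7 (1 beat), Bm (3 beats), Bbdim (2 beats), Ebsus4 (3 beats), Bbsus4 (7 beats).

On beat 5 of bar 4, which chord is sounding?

D7

Beat 5 of bar 4 is beat (4−1)×6 + 5 = 23 overall.
Running totals: Ebdim ends at 3, F7 ends at 9, Cadd9 ends at 13, Bbadd9 ends at 16, C ends at 17, E ends at 22, D7 ends at 26.
Beat 23 falls within D7.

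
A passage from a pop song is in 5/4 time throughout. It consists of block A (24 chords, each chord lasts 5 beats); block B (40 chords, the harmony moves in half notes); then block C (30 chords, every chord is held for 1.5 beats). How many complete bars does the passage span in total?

A: 24 × 5 = 120 beats = 24 bars.
B: 40 × 2 = 80 beats = 16 bars.
C: 30 × 1.5 = 45 beats = 9 bars.
Total: 24 + 16 + 9 = 49 bars.

49 bars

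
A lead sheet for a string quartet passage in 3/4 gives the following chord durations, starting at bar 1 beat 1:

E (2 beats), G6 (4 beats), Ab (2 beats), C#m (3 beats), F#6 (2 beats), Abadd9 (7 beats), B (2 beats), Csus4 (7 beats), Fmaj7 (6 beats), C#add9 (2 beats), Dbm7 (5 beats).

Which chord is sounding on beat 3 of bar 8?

Beat 3 of bar 8 is beat (8−1)×3 + 3 = 24 overall.
Running totals: E ends at 2, G6 ends at 6, Ab ends at 8, C#m ends at 11, F#6 ends at 13, Abadd9 ends at 20, B ends at 22, Csus4 ends at 29.
Beat 24 falls within Csus4.

Csus4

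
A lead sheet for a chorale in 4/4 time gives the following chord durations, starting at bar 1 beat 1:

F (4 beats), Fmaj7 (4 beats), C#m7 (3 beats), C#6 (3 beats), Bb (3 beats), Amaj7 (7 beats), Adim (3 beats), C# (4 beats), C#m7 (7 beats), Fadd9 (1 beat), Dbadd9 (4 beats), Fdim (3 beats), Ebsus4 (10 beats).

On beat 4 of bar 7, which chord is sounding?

Beat 4 of bar 7 is beat (7−1)×4 + 4 = 28 overall.
Running totals: F ends at 4, Fmaj7 ends at 8, C#m7 ends at 11, C#6 ends at 14, Bb ends at 17, Amaj7 ends at 24, Adim ends at 27, C# ends at 31.
Beat 28 falls within C#.

C#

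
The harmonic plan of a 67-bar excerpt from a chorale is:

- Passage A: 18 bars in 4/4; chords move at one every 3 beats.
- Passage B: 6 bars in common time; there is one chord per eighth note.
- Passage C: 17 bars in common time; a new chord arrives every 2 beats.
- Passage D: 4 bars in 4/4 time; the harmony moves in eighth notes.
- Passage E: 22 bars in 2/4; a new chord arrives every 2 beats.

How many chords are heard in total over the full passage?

A: 18 bars × 4 beats = 72 beats; 3 beats/chord → 24 chords.
B: 6 bars × 4 beats = 24 beats; 0.5 beats/chord → 48 chords.
C: 17 bars × 4 beats = 68 beats; 2 beats/chord → 34 chords.
D: 4 bars × 4 beats = 16 beats; 0.5 beats/chord → 32 chords.
E: 22 bars × 2 beats = 44 beats; 2 beats/chord → 22 chords.
Total: 24 + 48 + 34 + 32 + 22 = 160.

160 chords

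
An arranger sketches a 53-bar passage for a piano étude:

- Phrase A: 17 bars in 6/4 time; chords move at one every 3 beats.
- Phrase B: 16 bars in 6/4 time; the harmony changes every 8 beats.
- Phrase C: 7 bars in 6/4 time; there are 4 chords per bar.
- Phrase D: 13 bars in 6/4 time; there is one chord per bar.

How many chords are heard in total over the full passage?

A: 17 bars × 6 beats = 102 beats; 3 beats/chord → 34 chords.
B: 16 bars × 6 beats = 96 beats; 8 beats/chord → 12 chords.
C: 7 bars × 6 beats = 42 beats; 1.5 beats/chord → 28 chords.
D: 13 bars × 6 beats = 78 beats; 6 beats/chord → 13 chords.
Total: 34 + 12 + 28 + 13 = 87.

87 chords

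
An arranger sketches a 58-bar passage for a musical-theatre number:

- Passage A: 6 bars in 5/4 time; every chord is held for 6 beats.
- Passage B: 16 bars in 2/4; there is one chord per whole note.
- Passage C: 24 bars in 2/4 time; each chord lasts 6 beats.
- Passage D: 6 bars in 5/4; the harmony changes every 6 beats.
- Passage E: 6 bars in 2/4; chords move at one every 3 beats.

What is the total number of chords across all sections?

A: 6·5 = 30 beats, 30/6 = 5 chords.
B: 16·2 = 32 beats, 32/4 = 8 chords.
C: 24·2 = 48 beats, 48/6 = 8 chords.
D: 6·5 = 30 beats, 30/6 = 5 chords.
E: 6·2 = 12 beats, 12/3 = 4 chords.
Total: 5 + 8 + 8 + 5 + 4 = 30.

30 chords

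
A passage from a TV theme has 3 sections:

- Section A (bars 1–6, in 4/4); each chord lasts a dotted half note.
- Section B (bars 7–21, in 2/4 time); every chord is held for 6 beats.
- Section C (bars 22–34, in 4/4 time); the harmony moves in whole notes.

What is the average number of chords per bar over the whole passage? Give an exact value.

A: 6 × 4 = 24 beats ÷ 3 = 8 chords.
B: 15 × 2 = 30 beats ÷ 6 = 5 chords.
C: 13 × 4 = 52 beats ÷ 4 = 13 chords.
Overall: 26 chords over 34 bars → 26/34 = 13/17 chords per bar.

13/17 chords per bar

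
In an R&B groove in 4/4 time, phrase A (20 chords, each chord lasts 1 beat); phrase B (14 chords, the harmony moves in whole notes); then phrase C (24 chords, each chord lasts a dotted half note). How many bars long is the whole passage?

A: 20 × 1 = 20 beats = 5 bars.
B: 14 × 4 = 56 beats = 14 bars.
C: 24 × 3 = 72 beats = 18 bars.
Total: 5 + 14 + 18 = 37 bars.

37 bars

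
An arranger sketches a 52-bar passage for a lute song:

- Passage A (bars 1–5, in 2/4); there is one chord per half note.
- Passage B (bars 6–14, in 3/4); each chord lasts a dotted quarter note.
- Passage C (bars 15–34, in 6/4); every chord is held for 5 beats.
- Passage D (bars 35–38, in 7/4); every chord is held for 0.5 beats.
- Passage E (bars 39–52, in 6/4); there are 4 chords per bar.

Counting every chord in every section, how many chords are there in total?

A has 10 beats and chords last 2 each, so 5 chords.
B has 27 beats and chords last 1.5 each, so 18 chords.
C has 120 beats and chords last 5 each, so 24 chords.
D has 28 beats and chords last 0.5 each, so 56 chords.
E has 84 beats and chords last 1.5 each, so 56 chords.
Total: 5 + 18 + 24 + 56 + 56 = 159.

159 chords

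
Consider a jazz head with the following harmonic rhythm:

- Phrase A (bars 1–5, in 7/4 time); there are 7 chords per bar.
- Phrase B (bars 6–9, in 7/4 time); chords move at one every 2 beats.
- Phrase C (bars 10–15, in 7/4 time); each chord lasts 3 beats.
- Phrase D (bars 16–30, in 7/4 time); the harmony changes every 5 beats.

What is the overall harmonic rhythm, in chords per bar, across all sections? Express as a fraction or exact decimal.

2.8 chords per bar

A: 5 bars of 7 beats is 35 beats; at 1 beat each that's 35 chords.
B: 4 bars of 7 beats is 28 beats; at 2 beats each that's 14 chords.
C: 6 bars of 7 beats is 42 beats; at 3 beats each that's 14 chords.
D: 15 bars of 7 beats is 105 beats; at 5 beats each that's 21 chords.
Overall: 84 chords over 30 bars → 84/30 = 2.8 chords per bar.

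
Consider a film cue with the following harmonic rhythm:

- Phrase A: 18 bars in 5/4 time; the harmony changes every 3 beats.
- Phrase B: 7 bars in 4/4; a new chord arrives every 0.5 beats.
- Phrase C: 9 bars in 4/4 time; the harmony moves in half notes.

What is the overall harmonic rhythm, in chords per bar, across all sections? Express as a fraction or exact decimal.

52/17 chords per bar

A: 18 × 5 = 90 beats ÷ 3 = 30 chords.
B: 7 × 4 = 28 beats ÷ 0.5 = 56 chords.
C: 9 × 4 = 36 beats ÷ 2 = 18 chords.
Overall: 104 chords over 34 bars → 104/34 = 52/17 chords per bar.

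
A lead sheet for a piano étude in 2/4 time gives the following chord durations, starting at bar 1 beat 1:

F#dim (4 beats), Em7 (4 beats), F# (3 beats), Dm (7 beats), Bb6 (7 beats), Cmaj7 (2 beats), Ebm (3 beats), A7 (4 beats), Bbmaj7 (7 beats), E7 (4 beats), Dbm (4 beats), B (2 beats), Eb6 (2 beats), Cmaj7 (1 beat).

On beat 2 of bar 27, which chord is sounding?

Cmaj7

Beat 2 of bar 27 is beat (27−1)×2 + 2 = 54 overall.
Running totals: F#dim ends at 4, Em7 ends at 8, F# ends at 11, Dm ends at 18, Bb6 ends at 25, Cmaj7 ends at 27, Ebm ends at 30, A7 ends at 34, Bbmaj7 ends at 41, E7 ends at 45, Dbm ends at 49, B ends at 51, Eb6 ends at 53, Cmaj7 ends at 54.
Beat 54 falls within Cmaj7.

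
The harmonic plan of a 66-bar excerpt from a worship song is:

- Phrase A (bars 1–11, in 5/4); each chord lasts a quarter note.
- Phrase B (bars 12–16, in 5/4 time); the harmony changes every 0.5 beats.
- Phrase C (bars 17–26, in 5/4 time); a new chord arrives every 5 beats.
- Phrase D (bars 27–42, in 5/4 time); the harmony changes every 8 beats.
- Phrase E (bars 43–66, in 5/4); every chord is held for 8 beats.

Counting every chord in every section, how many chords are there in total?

A: 11 bars × 5 beats = 55 beats; 1 beat/chord → 55 chords.
B: 5 bars × 5 beats = 25 beats; 0.5 beats/chord → 50 chords.
C: 10 bars × 5 beats = 50 beats; 5 beats/chord → 10 chords.
D: 16 bars × 5 beats = 80 beats; 8 beats/chord → 10 chords.
E: 24 bars × 5 beats = 120 beats; 8 beats/chord → 15 chords.
Total: 55 + 50 + 10 + 10 + 15 = 140.

140 chords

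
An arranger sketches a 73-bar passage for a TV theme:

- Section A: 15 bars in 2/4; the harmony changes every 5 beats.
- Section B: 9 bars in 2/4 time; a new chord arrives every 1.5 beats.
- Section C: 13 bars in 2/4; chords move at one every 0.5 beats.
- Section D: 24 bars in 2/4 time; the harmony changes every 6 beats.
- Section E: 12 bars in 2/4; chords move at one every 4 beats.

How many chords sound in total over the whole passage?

84 chords

A: 15·2 = 30 beats, 30/5 = 6 chords.
B: 9·2 = 18 beats, 18/1.5 = 12 chords.
C: 13·2 = 26 beats, 26/0.5 = 52 chords.
D: 24·2 = 48 beats, 48/6 = 8 chords.
E: 12·2 = 24 beats, 24/4 = 6 chords.
Total: 6 + 12 + 52 + 8 + 6 = 84.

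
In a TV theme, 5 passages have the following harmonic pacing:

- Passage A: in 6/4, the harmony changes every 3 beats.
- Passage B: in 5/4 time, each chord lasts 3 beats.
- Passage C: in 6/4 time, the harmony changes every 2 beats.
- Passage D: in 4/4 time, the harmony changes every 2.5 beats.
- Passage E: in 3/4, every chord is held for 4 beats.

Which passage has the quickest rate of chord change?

Passage C

A: 6/3 = 2 chords/bar.
B: 5/3 = 5/3 chords/bar.
C: 6/2 = 3 chords/bar.
D: 4/2.5 = 1.6 chords/bar.
E: 3/4 = 0.75 chords/bar.
Fastest is C at 3 chords/bar.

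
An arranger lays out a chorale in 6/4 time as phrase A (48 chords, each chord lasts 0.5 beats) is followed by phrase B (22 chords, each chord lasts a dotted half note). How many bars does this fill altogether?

15 bars

A: 48 × 0.5 = 24 beats = 4 bars.
B: 22 × 3 = 66 beats = 11 bars.
Total: 4 + 11 = 15 bars.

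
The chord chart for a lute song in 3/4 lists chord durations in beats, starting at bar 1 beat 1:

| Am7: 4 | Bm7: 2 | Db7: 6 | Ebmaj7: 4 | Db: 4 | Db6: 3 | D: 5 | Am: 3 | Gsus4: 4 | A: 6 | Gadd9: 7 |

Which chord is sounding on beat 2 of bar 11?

Gsus4

Beat 2 of bar 11 is beat (11−1)×3 + 2 = 32 overall.
Running totals: Am7 ends at 4, Bm7 ends at 6, Db7 ends at 12, Ebmaj7 ends at 16, Db ends at 20, Db6 ends at 23, D ends at 28, Am ends at 31, Gsus4 ends at 35.
Beat 32 falls within Gsus4.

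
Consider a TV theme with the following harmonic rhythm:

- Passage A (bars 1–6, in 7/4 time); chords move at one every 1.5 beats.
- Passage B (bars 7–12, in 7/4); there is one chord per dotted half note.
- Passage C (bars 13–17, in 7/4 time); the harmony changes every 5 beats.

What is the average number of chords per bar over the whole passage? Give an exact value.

A: 6 bars of 7 beats is 42 beats; at 1.5 beats each that's 28 chords.
B: 6 bars of 7 beats is 42 beats; at 3 beats each that's 14 chords.
C: 5 bars of 7 beats is 35 beats; at 5 beats each that's 7 chords.
Overall: 49 chords over 17 bars → 49/17 = 49/17 chords per bar.

49/17 chords per bar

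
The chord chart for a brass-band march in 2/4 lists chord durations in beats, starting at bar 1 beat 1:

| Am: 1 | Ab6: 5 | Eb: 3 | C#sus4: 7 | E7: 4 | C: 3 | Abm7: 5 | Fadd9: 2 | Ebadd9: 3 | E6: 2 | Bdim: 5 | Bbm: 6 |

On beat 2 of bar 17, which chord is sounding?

E6

Beat 2 of bar 17 is beat (17−1)×2 + 2 = 34 overall.
Running totals: Am ends at 1, Ab6 ends at 6, Eb ends at 9, C#sus4 ends at 16, E7 ends at 20, C ends at 23, Abm7 ends at 28, Fadd9 ends at 30, Ebadd9 ends at 33, E6 ends at 35.
Beat 34 falls within E6.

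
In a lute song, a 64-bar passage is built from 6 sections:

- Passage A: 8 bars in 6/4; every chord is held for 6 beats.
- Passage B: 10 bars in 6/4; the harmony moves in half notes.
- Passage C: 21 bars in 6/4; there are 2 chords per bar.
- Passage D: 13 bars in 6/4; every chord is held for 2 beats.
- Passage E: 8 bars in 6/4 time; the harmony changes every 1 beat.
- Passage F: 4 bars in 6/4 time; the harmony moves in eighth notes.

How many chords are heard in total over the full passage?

A: 8 bars × 6 beats = 48 beats; 6 beats/chord → 8 chords.
B: 10 bars × 6 beats = 60 beats; 2 beats/chord → 30 chords.
C: 21 bars × 6 beats = 126 beats; 3 beats/chord → 42 chords.
D: 13 bars × 6 beats = 78 beats; 2 beats/chord → 39 chords.
E: 8 bars × 6 beats = 48 beats; 1 beat/chord → 48 chords.
F: 4 bars × 6 beats = 24 beats; 0.5 beats/chord → 48 chords.
Total: 8 + 30 + 42 + 39 + 48 + 48 = 215.

215 chords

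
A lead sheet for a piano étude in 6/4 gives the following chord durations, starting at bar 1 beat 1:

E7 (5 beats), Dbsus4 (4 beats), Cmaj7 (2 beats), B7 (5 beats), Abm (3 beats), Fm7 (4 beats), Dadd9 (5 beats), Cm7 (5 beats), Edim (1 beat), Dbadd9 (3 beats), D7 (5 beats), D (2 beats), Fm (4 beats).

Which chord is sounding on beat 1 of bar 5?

Dadd9

Beat 1 of bar 5 is beat (5−1)×6 + 1 = 25 overall.
Running totals: E7 ends at 5, Dbsus4 ends at 9, Cmaj7 ends at 11, B7 ends at 16, Abm ends at 19, Fm7 ends at 23, Dadd9 ends at 28.
Beat 25 falls within Dadd9.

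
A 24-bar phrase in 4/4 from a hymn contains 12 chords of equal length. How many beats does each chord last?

8 beats

24 bars × 4 beats/bar = 96 beats total.
96 beats ÷ 12 chords = 8 beats per chord.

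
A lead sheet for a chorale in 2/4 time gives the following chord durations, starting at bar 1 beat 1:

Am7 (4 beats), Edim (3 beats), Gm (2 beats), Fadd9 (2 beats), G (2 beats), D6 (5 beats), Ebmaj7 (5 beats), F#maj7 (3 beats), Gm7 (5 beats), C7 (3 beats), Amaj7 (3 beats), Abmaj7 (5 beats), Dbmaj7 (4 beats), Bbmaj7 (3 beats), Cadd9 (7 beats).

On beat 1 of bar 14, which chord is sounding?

Gm7

Beat 1 of bar 14 is beat (14−1)×2 + 1 = 27 overall.
Running totals: Am7 ends at 4, Edim ends at 7, Gm ends at 9, Fadd9 ends at 11, G ends at 13, D6 ends at 18, Ebmaj7 ends at 23, F#maj7 ends at 26, Gm7 ends at 31.
Beat 27 falls within Gm7.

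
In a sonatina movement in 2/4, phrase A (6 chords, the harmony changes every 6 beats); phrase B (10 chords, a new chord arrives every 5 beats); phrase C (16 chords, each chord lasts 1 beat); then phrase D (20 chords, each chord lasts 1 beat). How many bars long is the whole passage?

A: 6 × 6 = 36 beats = 18 bars.
B: 10 × 5 = 50 beats = 25 bars.
C: 16 × 1 = 16 beats = 8 bars.
D: 20 × 1 = 20 beats = 10 bars.
Total: 18 + 25 + 8 + 10 = 61 bars.

61 bars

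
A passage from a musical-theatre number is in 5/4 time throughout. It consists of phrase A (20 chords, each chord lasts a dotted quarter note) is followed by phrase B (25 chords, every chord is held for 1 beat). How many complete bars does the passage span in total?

A: 20 × 1.5 = 30 beats = 6 bars.
B: 25 × 1 = 25 beats = 5 bars.
Total: 6 + 5 = 11 bars.

11 bars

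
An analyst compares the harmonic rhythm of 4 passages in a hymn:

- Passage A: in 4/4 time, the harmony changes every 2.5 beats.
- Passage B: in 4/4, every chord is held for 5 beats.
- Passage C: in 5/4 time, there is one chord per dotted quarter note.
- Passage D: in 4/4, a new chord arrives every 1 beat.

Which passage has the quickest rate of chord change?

A: 4 beats/bar ÷ 2.5 beats/chord = 1.6 chords/bar.
B: 4 beats/bar ÷ 5 beats/chord = 0.8 chords/bar.
C: 5 beats/bar ÷ 1.5 beats/chord = 10/3 chords/bar.
D: 4 beats/bar ÷ 1 beat/chord = 4 chords/bar.
Fastest is D at 4 chords/bar.

Passage D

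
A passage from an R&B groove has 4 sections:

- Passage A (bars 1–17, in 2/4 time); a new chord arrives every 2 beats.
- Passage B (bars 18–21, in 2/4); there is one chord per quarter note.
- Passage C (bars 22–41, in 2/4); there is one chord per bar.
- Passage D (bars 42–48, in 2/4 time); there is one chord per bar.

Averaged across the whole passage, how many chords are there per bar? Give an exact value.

13/12 chords per bar

A: 17 × 2 = 34 beats ÷ 2 = 17 chords.
B: 4 × 2 = 8 beats ÷ 1 = 8 chords.
C: 20 × 2 = 40 beats ÷ 2 = 20 chords.
D: 7 × 2 = 14 beats ÷ 2 = 7 chords.
Overall: 52 chords over 48 bars → 52/48 = 13/12 chords per bar.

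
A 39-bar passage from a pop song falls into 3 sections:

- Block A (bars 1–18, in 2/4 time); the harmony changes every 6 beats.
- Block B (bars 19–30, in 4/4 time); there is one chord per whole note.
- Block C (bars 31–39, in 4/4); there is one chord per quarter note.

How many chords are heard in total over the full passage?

54 chords

A: 18 bars × 2 beats = 36 beats; 6 beats/chord → 6 chords.
B: 12 bars × 4 beats = 48 beats; 4 beats/chord → 12 chords.
C: 9 bars × 4 beats = 36 beats; 1 beat/chord → 36 chords.
Total: 6 + 12 + 36 = 54.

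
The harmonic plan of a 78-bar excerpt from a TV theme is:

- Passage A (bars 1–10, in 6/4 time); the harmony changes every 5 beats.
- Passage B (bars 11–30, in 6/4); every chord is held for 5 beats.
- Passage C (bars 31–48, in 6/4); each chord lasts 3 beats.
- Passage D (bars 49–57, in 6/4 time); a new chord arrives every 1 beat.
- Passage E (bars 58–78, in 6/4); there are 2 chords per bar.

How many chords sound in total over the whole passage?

168 chords

A: 10 bars × 6 beats = 60 beats; 5 beats/chord → 12 chords.
B: 20 bars × 6 beats = 120 beats; 5 beats/chord → 24 chords.
C: 18 bars × 6 beats = 108 beats; 3 beats/chord → 36 chords.
D: 9 bars × 6 beats = 54 beats; 1 beat/chord → 54 chords.
E: 21 bars × 6 beats = 126 beats; 3 beats/chord → 42 chords.
Total: 12 + 24 + 36 + 54 + 42 = 168.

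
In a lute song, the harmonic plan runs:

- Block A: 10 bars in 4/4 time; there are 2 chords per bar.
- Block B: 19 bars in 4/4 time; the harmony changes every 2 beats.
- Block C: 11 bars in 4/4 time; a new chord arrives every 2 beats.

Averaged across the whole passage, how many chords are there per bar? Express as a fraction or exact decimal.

2 chords per bar

A: 10 bars of 4 beats is 40 beats; at 2 beats each that's 20 chords.
B: 19 bars of 4 beats is 76 beats; at 2 beats each that's 38 chords.
C: 11 bars of 4 beats is 44 beats; at 2 beats each that's 22 chords.
Overall: 80 chords over 40 bars → 80/40 = 2 chords per bar.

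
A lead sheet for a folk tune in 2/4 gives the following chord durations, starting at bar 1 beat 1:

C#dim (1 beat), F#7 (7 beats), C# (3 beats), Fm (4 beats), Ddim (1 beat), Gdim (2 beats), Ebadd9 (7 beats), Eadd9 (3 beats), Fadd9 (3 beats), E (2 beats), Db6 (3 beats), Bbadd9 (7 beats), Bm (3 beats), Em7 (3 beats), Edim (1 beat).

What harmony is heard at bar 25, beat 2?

Edim

Beat 2 of bar 25 is beat (25−1)×2 + 2 = 50 overall.
Running totals: C#dim ends at 1, F#7 ends at 8, C# ends at 11, Fm ends at 15, Ddim ends at 16, Gdim ends at 18, Ebadd9 ends at 25, Eadd9 ends at 28, Fadd9 ends at 31, E ends at 33, Db6 ends at 36, Bbadd9 ends at 43, Bm ends at 46, Em7 ends at 49, Edim ends at 50.
Beat 50 falls within Edim.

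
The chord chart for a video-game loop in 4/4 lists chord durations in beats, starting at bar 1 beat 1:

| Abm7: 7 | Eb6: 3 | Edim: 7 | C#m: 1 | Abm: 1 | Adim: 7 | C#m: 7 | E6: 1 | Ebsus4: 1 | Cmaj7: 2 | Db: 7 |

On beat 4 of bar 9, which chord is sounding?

Beat 4 of bar 9 is beat (9−1)×4 + 4 = 36 overall.
Running totals: Abm7 ends at 7, Eb6 ends at 10, Edim ends at 17, C#m ends at 18, Abm ends at 19, Adim ends at 26, C#m ends at 33, E6 ends at 34, Ebsus4 ends at 35, Cmaj7 ends at 37.
Beat 36 falls within Cmaj7.

Cmaj7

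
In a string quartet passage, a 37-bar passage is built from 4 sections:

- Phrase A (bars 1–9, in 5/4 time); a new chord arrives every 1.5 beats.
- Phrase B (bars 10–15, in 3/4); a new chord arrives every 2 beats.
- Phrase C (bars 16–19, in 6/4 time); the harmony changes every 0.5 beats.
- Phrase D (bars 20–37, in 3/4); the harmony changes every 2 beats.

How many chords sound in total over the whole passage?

A: 9·5 = 45 beats, 45/1.5 = 30 chords.
B: 6·3 = 18 beats, 18/2 = 9 chords.
C: 4·6 = 24 beats, 24/0.5 = 48 chords.
D: 18·3 = 54 beats, 54/2 = 27 chords.
Total: 30 + 9 + 48 + 27 = 114.

114 chords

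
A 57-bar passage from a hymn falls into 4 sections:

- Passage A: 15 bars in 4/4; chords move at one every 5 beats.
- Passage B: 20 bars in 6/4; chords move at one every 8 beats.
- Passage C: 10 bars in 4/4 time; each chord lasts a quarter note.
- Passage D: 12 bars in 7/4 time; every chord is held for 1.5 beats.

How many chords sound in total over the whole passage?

A: 15 bars × 4 beats = 60 beats; 5 beats/chord → 12 chords.
B: 20 bars × 6 beats = 120 beats; 8 beats/chord → 15 chords.
C: 10 bars × 4 beats = 40 beats; 1 beat/chord → 40 chords.
D: 12 bars × 7 beats = 84 beats; 1.5 beats/chord → 56 chords.
Total: 12 + 15 + 40 + 56 = 123.

123 chords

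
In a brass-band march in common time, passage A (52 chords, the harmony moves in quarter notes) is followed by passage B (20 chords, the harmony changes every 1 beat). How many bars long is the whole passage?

18 bars

A: 52 × 1 = 52 beats = 13 bars.
B: 20 × 1 = 20 beats = 5 bars.
Total: 13 + 5 = 18 bars.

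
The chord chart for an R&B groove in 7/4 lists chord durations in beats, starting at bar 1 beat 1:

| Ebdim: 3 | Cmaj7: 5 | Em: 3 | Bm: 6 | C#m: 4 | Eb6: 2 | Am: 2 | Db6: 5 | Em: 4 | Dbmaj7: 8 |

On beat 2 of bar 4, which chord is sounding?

Eb6

Beat 2 of bar 4 is beat (4−1)×7 + 2 = 23 overall.
Running totals: Ebdim ends at 3, Cmaj7 ends at 8, Em ends at 11, Bm ends at 17, C#m ends at 21, Eb6 ends at 23.
Beat 23 falls within Eb6.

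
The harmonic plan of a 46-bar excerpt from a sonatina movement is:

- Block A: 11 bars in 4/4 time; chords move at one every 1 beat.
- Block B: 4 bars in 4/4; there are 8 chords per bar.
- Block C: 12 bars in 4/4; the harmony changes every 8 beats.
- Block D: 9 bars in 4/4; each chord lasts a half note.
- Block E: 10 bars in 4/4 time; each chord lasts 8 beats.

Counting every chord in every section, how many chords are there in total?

105 chords

A: 11 bars × 4 beats = 44 beats; 1 beat/chord → 44 chords.
B: 4 bars × 4 beats = 16 beats; 0.5 beats/chord → 32 chords.
C: 12 bars × 4 beats = 48 beats; 8 beats/chord → 6 chords.
D: 9 bars × 4 beats = 36 beats; 2 beats/chord → 18 chords.
E: 10 bars × 4 beats = 40 beats; 8 beats/chord → 5 chords.
Total: 44 + 32 + 6 + 18 + 5 = 105.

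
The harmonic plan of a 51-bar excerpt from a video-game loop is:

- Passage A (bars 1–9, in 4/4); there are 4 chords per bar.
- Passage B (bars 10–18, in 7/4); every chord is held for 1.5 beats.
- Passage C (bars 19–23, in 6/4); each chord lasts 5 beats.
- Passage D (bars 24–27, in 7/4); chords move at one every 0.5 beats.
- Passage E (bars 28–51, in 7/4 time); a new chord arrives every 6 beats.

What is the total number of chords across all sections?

A: 9 bars × 4 beats = 36 beats; 1 beat/chord → 36 chords.
B: 9 bars × 7 beats = 63 beats; 1.5 beats/chord → 42 chords.
C: 5 bars × 6 beats = 30 beats; 5 beats/chord → 6 chords.
D: 4 bars × 7 beats = 28 beats; 0.5 beats/chord → 56 chords.
E: 24 bars × 7 beats = 168 beats; 6 beats/chord → 28 chords.
Total: 36 + 42 + 6 + 56 + 28 = 168.

168 chords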